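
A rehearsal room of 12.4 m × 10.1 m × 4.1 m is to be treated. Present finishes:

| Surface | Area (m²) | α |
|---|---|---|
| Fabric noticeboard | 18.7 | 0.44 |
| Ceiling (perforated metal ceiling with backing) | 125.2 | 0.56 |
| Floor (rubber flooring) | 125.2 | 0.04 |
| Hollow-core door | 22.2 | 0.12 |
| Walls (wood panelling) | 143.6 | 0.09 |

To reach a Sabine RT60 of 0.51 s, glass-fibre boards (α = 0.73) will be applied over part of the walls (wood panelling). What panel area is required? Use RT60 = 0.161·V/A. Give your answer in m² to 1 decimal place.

98.7

Total absorption A₁ = 18.7·0.44 + 125.2·0.56 + 125.2·0.04 + 22.2·0.12 + 143.6·0.09
  = 8.228 + 70.112 + 5.008 + 2.664 + 12.924 = 98.936 m² sabins.
Required A₂ = 0.161·513.484/0.51 = 162.100 sabins.
ΔA needed = 162.100 − 98.936 = 63.164 sabins.
Net gain per m²: Δα = 0.73 − 0.09 = 0.64.
Panel area = 63.164 / 0.64 = 98.7 m².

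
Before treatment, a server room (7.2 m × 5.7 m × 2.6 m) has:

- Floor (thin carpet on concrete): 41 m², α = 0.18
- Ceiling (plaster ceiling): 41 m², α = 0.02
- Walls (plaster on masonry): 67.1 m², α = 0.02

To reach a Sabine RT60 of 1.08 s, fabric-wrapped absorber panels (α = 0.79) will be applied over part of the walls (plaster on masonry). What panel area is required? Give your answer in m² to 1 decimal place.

8.3

Equivalent absorption area: A₁ = 41×0.18 + 41×0.02 + 67.1×0.02 = 9.542 m².
V = 106.704 m³. Target absorption A₂ = 0.161 × 106.704 / 1.08 = 15.907 sabins.
Absorption to add: 15.907 − 9.542 = 6.365 sabins.
Net gain per m²: Δα = 0.79 − 0.02 = 0.77.
Panel area = 6.365 / 0.77 = 8.3 m².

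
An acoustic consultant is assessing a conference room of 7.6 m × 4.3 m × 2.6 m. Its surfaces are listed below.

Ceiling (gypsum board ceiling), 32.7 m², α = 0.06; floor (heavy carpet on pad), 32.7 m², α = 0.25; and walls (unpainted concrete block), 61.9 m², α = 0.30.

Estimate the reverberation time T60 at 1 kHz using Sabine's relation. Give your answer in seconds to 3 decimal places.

0.477 s

Total absorption A = 32.7*0.06 + 32.7*0.25 + 61.9*0.30
  = 1.962 + 8.175 + 18.570 = 28.707 m² sabins.
V = 7.6·4.3·2.6 = 84.968 m³.
T = 0.161 V/A = 0.161·84.968/28.707 = 0.477 s.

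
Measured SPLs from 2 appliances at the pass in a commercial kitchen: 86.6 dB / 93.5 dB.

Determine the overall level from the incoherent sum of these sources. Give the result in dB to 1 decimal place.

94.3 dB

Σ 10^(Lᵢ/10) = 2.696e+09.
Combined level = 10 log₁₀(2.696e+09) = 94.3 dB.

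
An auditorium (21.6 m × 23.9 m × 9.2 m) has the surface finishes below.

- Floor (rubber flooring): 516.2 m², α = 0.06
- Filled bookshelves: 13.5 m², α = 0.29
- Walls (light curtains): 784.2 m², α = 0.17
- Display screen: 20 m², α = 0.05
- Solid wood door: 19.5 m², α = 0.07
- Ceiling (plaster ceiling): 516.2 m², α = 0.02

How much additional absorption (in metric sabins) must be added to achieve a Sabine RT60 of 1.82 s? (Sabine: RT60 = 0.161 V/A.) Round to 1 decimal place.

A₁ = Σ Sᵢαᵢ = 516.2·0.06 + 13.5·0.29 + 784.2·0.17 + 20·0.05 + 19.5·0.07 + 516.2·0.02 = 180.890 sabins.
Target A₂ = 0.161·4749.408/1.82 = 420.140 sabins (V = 4749.408 m³).
ΔA = A₂ − A₁ = 420.140 − 180.890 = 239.2 sabins.

239.2 sabins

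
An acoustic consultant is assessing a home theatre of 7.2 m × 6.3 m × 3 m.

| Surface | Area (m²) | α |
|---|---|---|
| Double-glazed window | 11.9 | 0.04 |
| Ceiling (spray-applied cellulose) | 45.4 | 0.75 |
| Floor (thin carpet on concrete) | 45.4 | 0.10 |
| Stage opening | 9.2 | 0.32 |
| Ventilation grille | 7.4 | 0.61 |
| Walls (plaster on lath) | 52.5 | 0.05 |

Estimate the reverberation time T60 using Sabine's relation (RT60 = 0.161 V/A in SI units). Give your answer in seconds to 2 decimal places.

0.45 s

A = Σ Sᵢαᵢ = 11.9*0.04 + 45.4*0.75 + 45.4*0.10 + 9.2*0.32 + 7.4*0.61 + 52.5*0.05 = 49.149 sabins.
Room volume: 136.08 m³.
RT60 = 0.161 · V / A = 0.161 × 136.08 / 49.149 = 0.45 s.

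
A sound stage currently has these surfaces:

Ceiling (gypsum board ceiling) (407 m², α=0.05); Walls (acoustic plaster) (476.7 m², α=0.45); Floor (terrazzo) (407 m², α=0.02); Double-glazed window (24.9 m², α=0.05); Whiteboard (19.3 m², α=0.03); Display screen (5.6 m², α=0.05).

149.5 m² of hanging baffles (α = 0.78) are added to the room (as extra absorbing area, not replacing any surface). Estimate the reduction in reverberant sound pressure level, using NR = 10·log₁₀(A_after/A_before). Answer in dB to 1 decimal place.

A_before = Σ Sᵢαᵢ = 407*0.05 + 476.7*0.45 + 407*0.02 + 24.9*0.05 + 19.3*0.03 + 5.6*0.05 = 245.109 sabins.
Treatment contributes 149.5·0.78 = 116.610 sabins.
New total A_after = 361.719 sabins.
NR = 10·log₁₀(361.719/245.109) = 1.7 dB.

1.7 dB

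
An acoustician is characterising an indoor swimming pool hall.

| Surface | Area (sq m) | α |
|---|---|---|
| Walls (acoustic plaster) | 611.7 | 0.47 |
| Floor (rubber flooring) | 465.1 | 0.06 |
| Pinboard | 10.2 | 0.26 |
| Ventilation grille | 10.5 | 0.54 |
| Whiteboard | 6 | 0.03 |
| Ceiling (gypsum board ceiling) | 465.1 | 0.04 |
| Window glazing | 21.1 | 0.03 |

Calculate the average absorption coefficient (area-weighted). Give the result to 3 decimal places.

Total surface area S = 1589.7 sq m.
Σ(Sᵢαᵢ) = 611.7×0.47 + 465.1×0.06 + 10.2×0.26 + 10.5×0.54 + 6×0.03 + 465.1×0.04 + 21.1×0.03 = 343.144.
ᾱ = 343.144 / 1589.7 = 0.216.

0.216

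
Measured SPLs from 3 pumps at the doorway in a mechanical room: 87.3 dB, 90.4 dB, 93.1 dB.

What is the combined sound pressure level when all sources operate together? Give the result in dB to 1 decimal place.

95.7 dB

Converting to relative power and adding: 10^(87.3/10) + 10^(90.4/10) + 10^(93.1/10) = 3.675e+09.
Back to dB: 10·log₁₀ Σ = 95.7 dB.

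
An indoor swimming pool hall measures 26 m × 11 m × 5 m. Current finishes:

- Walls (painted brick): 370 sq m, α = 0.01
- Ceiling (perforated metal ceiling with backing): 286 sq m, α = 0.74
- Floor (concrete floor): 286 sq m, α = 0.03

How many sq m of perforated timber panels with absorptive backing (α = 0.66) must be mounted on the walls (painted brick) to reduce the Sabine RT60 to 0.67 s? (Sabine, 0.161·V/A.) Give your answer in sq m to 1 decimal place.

184.2

Equivalent absorption area: A₁ = 370·0.01 + 286·0.74 + 286·0.03 = 223.920 sq m.
Required A₂ = 0.161·1430/0.67 = 343.627 sabins.
Absorption to add: 343.627 − 223.920 = 119.707 sabins.
Each sq m of panel replacing the walls (painted brick) adds (0.66 − 0.01) = 0.65 sabins.
Area = ΔA/Δα = 119.707/0.65 = 184.2 sq m.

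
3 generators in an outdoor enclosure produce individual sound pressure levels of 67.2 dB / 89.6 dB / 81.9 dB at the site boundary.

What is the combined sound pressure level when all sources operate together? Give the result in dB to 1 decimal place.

90.3 dB

Sum in the linear (power) domain: Σ 10^(Lᵢ/10) = 10^(67.2/10) + 10^(89.6/10) + 10^(81.9/10) = 1.072e+09.
Back to dB: 10·log₁₀ Σ = 90.3 dB.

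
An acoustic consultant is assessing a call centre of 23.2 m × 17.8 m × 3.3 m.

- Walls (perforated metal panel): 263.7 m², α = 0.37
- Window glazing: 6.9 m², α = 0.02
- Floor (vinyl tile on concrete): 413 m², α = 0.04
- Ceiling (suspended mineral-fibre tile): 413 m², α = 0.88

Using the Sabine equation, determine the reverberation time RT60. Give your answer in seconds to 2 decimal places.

0.46 seconds

Equivalent absorption area: A = 263.7×0.37 + 6.9×0.02 + 413×0.04 + 413×0.88 = 477.667 m².
Room volume: 1362.768 m³.
T = 0.161 V/A = 0.161·1362.768/477.667 = 0.46 s.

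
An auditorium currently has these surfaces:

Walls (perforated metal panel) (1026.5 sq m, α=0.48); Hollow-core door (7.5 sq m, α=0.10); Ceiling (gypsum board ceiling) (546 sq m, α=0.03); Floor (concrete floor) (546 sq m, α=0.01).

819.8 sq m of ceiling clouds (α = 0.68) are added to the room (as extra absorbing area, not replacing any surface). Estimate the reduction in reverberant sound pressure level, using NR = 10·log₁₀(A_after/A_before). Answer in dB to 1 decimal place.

Summing Sᵢαᵢ: 492.720 + 0.750 + 16.380 + 5.460 → A_before = 515.310 sabins.
Treatment contributes 819.8·0.68 = 557.464 sabins.
New total A_after = 1072.774 sabins.
Reduction = 10 log₁₀(A_after/A_before) = 10 log₁₀(2.0818) = 3.2 dB.

3.2 dB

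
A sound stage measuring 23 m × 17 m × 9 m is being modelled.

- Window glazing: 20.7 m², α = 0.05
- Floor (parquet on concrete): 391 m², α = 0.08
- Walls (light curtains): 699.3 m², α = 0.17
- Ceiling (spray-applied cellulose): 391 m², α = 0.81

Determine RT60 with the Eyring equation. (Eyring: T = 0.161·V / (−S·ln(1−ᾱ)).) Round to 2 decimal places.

1.01 s

S = Σ Sᵢ = 1502.0 m².
Absorption A = 20.7×0.05 + 391×0.08 + 699.3×0.17 + 391×0.81 = 467.906 sabins.
Mean coefficient ᾱ = A/S = 0.3115.
Eyring denominator: −S ln(1−ᾱ) = 560.606.
V = 23 × 17 × 9 = 3519 m³.
RT60 = 0.161 × 3519 / 560.606 = 1.01 s.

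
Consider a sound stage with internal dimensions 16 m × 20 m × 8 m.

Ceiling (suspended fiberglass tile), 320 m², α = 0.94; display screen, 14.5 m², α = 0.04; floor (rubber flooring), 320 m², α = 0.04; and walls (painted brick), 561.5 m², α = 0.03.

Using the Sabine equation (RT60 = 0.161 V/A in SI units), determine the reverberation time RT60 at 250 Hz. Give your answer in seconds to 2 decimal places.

1.25 sec

Total absorption A = 320*0.94 + 14.5*0.04 + 320*0.04 + 561.5*0.03
  = 300.800 + 0.580 + 12.800 + 16.845 = 331.025 m² sabins.
Room volume: 2560 m³.
Sabine: RT60 = 0.161 × 2560 / 331.025 = 1.25 s.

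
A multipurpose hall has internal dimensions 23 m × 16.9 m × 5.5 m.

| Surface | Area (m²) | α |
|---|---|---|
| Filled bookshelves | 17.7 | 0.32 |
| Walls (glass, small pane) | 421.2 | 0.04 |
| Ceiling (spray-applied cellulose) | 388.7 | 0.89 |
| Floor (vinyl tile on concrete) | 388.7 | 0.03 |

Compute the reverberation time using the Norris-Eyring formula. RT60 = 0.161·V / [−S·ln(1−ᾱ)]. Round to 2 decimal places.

0.76 sec

Total surface area S = 17.7 + 421.2 + 388.7 + 388.7 = 1216.3 m².
Absorption A = 17.7·0.32 + 421.2·0.04 + 388.7·0.89 + 388.7·0.03 = 380.116 sabins.
ᾱ = 380.116 / 1216.3 = 0.3125.
Eyring denominator: −S ln(1−ᾱ) = 455.740.
V = 23 × 16.9 × 5.5 = 2137.85 m³.
T = 0.161·V/[−S·ln(1−ᾱ)] = 0.161·2137.85/455.740 = 0.76 s.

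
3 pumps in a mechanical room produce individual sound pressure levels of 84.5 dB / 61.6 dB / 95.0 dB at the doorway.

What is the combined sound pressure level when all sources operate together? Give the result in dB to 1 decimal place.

95.4 dB

Sum in the linear (power) domain: Σ 10^(Lᵢ/10) = 10^(84.5/10) + 10^(61.6/10) + 10^(95.0/10) = 3.446e+09.
L_total = 10·log₁₀(3.446e+09) = 95.4 dB.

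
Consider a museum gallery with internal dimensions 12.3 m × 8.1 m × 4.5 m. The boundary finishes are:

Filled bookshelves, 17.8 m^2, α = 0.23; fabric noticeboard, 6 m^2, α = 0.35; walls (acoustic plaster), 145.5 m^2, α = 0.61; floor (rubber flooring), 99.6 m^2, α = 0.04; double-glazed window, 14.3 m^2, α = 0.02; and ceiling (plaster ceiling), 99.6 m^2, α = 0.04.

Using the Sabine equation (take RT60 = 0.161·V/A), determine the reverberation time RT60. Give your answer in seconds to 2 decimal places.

0.70 s

A = Σ Sᵢαᵢ = 17.8×0.23 + 6×0.35 + 145.5×0.61 + 99.6×0.04 + 14.3×0.02 + 99.6×0.04 = 103.203 sabins.
Volume V = 12.3 × 8.1 × 4.5 = 448.335 m³.
RT60 = 0.161 · V / A = 0.161 × 448.335 / 103.203 = 0.70 s.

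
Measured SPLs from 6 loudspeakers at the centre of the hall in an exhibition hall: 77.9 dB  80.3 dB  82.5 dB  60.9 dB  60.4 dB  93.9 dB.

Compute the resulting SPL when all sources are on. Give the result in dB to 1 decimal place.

94.5 dB

Converting to relative power and adding: 10^(77.9/10) + 10^(80.3/10) + 10^(82.5/10) + 10^(60.9/10) + 10^(60.4/10) + 10^(93.9/10) = 2.804e+09.
Back to dB: 10·log₁₀ Σ = 94.5 dB.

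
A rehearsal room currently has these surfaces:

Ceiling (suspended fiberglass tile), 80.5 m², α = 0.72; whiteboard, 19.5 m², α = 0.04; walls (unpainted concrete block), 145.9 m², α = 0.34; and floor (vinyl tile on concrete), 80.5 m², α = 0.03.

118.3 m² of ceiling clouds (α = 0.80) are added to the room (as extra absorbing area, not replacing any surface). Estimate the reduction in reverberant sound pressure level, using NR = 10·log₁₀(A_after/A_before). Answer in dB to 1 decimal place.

2.7 dB

Equivalent absorption area: A_before = 80.5×0.72 + 19.5×0.04 + 145.9×0.34 + 80.5×0.03 = 110.761 m².
Added absorption = 118.3 × 0.80 = 94.640 sabins.
A_after = 110.761 + 94.640 = 205.401 sabins.
Reduction = 10 log₁₀(A_after/A_before) = 10 log₁₀(1.8545) = 2.7 dB.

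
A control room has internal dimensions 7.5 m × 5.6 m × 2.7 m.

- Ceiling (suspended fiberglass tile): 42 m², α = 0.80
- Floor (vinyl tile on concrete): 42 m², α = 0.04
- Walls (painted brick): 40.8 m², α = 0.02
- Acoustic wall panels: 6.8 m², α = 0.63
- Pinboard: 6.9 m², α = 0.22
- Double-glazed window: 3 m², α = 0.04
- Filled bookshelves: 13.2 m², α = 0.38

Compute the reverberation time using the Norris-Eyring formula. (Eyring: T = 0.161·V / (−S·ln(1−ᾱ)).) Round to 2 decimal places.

0.33 sec

Total surface area S = 42 + 42 + 40.8 + 6.8 + 6.9 + 3 + 13.2 = 154.7 m².
Σ(Sᵢαᵢ) = 42·0.80 + 42·0.04 + 40.8·0.02 + 6.8·0.63 + 6.9·0.22 + 3·0.04 + 13.2·0.38 = 47.034.
Mean coefficient ᾱ = A/S = 0.3040.
Eyring denominator: −S ln(1−ᾱ) = 56.064.
V = 7.5 × 5.6 × 2.7 = 113.4 m³.
RT60 = 0.161 × 113.4 / 56.064 = 0.33 s.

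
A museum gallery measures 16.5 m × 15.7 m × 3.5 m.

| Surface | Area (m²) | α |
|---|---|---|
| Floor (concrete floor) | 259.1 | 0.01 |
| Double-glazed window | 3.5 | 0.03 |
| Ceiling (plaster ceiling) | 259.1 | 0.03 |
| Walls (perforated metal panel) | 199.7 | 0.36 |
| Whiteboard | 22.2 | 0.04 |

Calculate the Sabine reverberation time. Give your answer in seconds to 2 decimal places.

1.75 s

Summing Sᵢαᵢ: 2.591 + 0.105 + 7.773 + 71.892 + 0.888 → A = 83.249 sabins.
Room volume: 906.675 m³.
RT60 = 0.161 · V / A = 0.161 × 906.675 / 83.249 = 1.75 s.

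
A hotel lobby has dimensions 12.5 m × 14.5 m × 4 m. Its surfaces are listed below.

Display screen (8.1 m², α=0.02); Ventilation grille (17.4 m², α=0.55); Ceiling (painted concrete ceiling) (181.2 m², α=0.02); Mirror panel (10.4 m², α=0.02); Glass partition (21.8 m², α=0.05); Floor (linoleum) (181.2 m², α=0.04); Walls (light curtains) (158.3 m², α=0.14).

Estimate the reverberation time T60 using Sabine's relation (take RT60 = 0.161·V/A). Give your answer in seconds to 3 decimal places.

A = Σ Sᵢαᵢ = 8.1*0.02 + 17.4*0.55 + 181.2*0.02 + 10.4*0.02 + 21.8*0.05 + 181.2*0.04 + 158.3*0.14 = 44.064 sabins.
V = 12.5·14.5·4 = 725 m³.
Sabine: RT60 = 0.161 × 725 / 44.064 = 2.649 s.

2.649 seconds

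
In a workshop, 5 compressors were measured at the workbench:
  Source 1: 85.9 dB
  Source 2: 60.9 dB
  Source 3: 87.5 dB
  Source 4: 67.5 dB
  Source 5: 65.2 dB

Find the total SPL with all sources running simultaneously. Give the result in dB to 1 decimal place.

Converting to relative power and adding: 10^(85.9/10) + 10^(60.9/10) + 10^(87.5/10) + 10^(67.5/10) + 10^(65.2/10) = 9.616e+08.
Combined level = 10 log₁₀(9.616e+08) = 89.8 dB.

89.8 dB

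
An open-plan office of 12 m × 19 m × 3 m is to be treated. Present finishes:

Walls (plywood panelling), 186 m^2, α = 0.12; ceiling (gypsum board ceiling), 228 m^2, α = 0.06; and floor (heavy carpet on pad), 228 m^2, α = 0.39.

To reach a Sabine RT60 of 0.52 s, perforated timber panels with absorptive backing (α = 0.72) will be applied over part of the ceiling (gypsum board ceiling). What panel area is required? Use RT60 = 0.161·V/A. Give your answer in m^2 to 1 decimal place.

Summing Sᵢαᵢ: 22.320 + 13.680 + 88.920 → A₁ = 124.920 sabins.
V = 684 m³. Target absorption A₂ = 0.161 × 684 / 0.52 = 211.777 sabins.
ΔA needed = 211.777 − 124.920 = 86.857 sabins.
Each m^2 of panel replacing the ceiling (gypsum board ceiling) adds (0.72 − 0.06) = 0.66 sabins.
Area = ΔA/Δα = 86.857/0.66 = 131.6 m^2.

131.6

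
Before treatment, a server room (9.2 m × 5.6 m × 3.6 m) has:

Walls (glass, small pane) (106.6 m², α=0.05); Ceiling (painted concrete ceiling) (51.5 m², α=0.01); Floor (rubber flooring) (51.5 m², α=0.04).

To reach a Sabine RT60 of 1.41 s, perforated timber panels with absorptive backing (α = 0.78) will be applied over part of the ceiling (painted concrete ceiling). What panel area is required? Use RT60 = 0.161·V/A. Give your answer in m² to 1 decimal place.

17.2

Total absorption A₁ = 106.6×0.05 + 51.5×0.01 + 51.5×0.04
  = 5.330 + 0.515 + 2.060 = 7.905 m² sabins.
Required A₂ = 0.161·185.472/1.41 = 21.178 sabins.
Absorption to add: 21.178 − 7.905 = 13.273 sabins.
Net gain per m²: Δα = 0.78 − 0.01 = 0.77.
Panel area = 13.273 / 0.77 = 17.2 m².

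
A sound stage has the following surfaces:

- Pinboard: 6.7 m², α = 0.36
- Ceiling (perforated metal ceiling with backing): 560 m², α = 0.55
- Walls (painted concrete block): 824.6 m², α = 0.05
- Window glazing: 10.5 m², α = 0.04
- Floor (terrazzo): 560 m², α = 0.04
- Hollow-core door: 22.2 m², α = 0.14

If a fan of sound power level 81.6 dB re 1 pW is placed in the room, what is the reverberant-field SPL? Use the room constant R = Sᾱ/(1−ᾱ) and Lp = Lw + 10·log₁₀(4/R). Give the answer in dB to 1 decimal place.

A = 377.570 sabins; S = 1984.0 m².
ᾱ = 377.570/1984.0 = 0.1903; R = Sᾱ/(1−ᾱ) = 377.570/(1−0.1903) = 466.309 m².
Lp = Lw + 10 log₁₀(4/R) = 81.6 -20.67 = 60.9 dB.

60.9 dB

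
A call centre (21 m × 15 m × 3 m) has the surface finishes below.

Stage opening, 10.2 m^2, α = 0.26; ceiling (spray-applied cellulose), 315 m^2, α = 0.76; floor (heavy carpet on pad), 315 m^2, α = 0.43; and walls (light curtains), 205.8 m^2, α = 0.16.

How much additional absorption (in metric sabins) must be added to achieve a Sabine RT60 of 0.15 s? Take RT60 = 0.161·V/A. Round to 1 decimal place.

603.9 sabins

Equivalent absorption area: A₁ = 10.2·0.26 + 315·0.76 + 315·0.43 + 205.8·0.16 = 410.430 m^2.
V = 945 m³. Required absorption A₂ = 0.161 × 945 / 0.15 = 1014.300 sabins.
Shortfall: 1014.300 − 410.430 = 603.9 sabins.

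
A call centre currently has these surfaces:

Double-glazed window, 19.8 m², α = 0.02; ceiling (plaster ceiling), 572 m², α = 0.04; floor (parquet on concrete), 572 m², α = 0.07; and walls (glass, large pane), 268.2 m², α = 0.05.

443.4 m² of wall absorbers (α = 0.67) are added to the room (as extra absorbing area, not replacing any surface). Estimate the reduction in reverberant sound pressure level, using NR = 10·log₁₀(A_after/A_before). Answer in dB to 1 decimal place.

Summing Sᵢαᵢ: 0.396 + 22.880 + 40.040 + 13.410 → A_before = 76.726 sabins.
Added absorption = 443.4 × 0.67 = 297.078 sabins.
New total A_after = 373.804 sabins.
Reduction = 10 log₁₀(A_after/A_before) = 10 log₁₀(4.8719) = 6.9 dB.

6.9 dB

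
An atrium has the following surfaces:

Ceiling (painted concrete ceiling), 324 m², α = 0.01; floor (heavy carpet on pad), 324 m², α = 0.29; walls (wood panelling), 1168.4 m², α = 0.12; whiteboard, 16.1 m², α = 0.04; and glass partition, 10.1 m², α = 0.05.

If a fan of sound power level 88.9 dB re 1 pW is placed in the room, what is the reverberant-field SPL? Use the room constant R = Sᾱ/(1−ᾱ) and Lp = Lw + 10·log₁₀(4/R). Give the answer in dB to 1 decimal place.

A = 238.557 sabins; S = 1842.6 m².
ᾱ = 0.1295, so room constant R = A/(1−ᾱ) = 274.046 m².
Lp = Lw + 10 log₁₀(4/R) = 88.9 -18.36 = 70.5 dB.

70.5 dB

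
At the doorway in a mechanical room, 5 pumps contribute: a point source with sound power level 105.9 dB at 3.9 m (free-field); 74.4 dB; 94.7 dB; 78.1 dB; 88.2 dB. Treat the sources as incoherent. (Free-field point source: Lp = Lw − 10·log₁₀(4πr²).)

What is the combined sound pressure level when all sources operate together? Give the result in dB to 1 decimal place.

95.9 dB

Source at 3.9 m: Lp = 105.9 − 10·log₁₀(4π·3.9²) = 105.9 − 10·log₁₀(191.134) = 83.1 dB.
Converting to relative power and adding: 10^(83.1/10) + 10^(74.4/10) + 10^(94.7/10) + 10^(78.1/10) + 10^(88.2/10) = 3.908e+09.
Back to dB: 10·log₁₀ Σ = 95.9 dB.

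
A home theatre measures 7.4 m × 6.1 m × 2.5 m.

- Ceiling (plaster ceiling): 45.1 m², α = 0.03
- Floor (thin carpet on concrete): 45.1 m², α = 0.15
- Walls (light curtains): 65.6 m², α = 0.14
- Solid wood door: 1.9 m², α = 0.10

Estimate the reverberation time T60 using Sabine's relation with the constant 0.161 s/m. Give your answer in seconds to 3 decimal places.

Total absorption A = 45.1×0.03 + 45.1×0.15 + 65.6×0.14 + 1.9×0.10
  = 1.353 + 6.765 + 9.184 + 0.190 = 17.492 m² sabins.
Volume V = 7.4 × 6.1 × 2.5 = 112.85 m³.
T = 0.161 V/A = 0.161·112.85/17.492 = 1.039 s.

1.039 seconds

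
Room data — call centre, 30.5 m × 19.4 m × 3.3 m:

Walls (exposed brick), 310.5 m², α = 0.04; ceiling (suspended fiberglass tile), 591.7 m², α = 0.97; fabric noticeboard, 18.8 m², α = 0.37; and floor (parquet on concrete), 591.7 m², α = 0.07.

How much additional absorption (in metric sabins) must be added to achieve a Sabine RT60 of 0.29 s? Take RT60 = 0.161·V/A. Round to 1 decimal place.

Total absorption A₁ = 310.5×0.04 + 591.7×0.97 + 18.8×0.37 + 591.7×0.07
  = 12.420 + 573.949 + 6.956 + 41.419 = 634.744 m² sabins.
Target A₂ = 0.161·1952.61/0.29 = 1084.035 sabins (V = 1952.61 m³).
Additional absorption ΔA = 1084.035 − 634.744 = 449.3 sabins.

449.3 sabins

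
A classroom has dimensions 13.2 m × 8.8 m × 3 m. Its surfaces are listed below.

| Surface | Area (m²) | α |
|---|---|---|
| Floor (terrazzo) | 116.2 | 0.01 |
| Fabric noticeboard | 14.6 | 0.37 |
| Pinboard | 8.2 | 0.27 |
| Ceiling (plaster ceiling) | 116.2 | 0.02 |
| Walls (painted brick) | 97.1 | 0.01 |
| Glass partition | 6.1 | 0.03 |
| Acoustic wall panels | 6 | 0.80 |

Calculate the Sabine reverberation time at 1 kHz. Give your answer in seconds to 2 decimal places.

3.29 seconds

A = Σ Sᵢαᵢ = 116.2*0.01 + 14.6*0.37 + 8.2*0.27 + 116.2*0.02 + 97.1*0.01 + 6.1*0.03 + 6*0.80 = 17.056 sabins.
Room volume: 348.48 m³.
Sabine: RT60 = 0.161 × 348.48 / 17.056 = 3.29 s.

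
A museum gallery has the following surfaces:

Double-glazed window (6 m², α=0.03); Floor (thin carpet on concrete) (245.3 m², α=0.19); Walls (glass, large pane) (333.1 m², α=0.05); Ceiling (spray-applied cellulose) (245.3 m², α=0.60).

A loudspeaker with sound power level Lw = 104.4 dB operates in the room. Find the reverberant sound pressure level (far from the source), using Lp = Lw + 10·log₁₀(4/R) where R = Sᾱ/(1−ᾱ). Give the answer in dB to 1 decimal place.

A = 210.622 sabins; S = 829.7 m².
ᾱ = 0.2539, so room constant R = A/(1−ᾱ) = 282.297 m².
Lp = 104.4 + 10·log₁₀(4/282.297) = 104.4 + (-18.49) = 85.9 dB.

85.9 dB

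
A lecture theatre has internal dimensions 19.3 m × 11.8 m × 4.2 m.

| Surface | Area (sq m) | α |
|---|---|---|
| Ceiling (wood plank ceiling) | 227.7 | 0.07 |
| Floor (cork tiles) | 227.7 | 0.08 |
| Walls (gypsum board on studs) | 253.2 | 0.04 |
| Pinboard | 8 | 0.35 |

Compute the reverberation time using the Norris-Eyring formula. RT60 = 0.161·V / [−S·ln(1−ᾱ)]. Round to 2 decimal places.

3.16 seconds

Total surface area S = 227.7 + 227.7 + 253.2 + 8 = 716.6 sq m.
Σ(Sᵢαᵢ) = 227.7×0.07 + 227.7×0.08 + 253.2×0.04 + 8×0.35 = 47.083.
Mean coefficient ᾱ = A/S = 0.0657.
Eyring denominator: −S ln(1−ᾱ) = 48.698.
V = 19.3 × 11.8 × 4.2 = 956.508 m³.
RT60 = 0.161 × 956.508 / 48.698 = 3.16 s.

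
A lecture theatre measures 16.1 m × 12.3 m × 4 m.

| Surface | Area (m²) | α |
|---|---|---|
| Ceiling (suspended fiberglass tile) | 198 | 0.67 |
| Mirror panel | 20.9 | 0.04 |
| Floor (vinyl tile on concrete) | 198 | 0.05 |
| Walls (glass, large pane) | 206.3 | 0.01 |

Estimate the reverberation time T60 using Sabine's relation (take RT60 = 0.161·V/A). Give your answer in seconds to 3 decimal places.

0.877 sec

A = Σ Sᵢαᵢ = 198*0.67 + 20.9*0.04 + 198*0.05 + 206.3*0.01 = 145.459 sabins.
Volume V = 16.1 × 12.3 × 4 = 792.12 m³.
RT60 = 0.161 · V / A = 0.161 × 792.12 / 145.459 = 0.877 s.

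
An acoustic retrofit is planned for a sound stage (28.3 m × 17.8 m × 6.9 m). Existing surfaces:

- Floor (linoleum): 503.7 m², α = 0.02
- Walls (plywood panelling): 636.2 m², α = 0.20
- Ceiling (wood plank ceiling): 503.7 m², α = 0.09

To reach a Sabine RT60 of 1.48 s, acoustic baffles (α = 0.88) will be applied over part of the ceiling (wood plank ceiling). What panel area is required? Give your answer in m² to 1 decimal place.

Equivalent absorption area: A₁ = 503.7·0.02 + 636.2·0.20 + 503.7·0.09 = 182.647 m².
V = 3475.806 m³. Target absorption A₂ = 0.161 × 3475.806 / 1.48 = 378.111 sabins.
Absorption to add: 378.111 − 182.647 = 195.464 sabins.
Each m² of panel replacing the ceiling (wood plank ceiling) adds (0.88 − 0.09) = 0.79 sabins.
Area = ΔA/Δα = 195.464/0.79 = 247.4 m².

247.4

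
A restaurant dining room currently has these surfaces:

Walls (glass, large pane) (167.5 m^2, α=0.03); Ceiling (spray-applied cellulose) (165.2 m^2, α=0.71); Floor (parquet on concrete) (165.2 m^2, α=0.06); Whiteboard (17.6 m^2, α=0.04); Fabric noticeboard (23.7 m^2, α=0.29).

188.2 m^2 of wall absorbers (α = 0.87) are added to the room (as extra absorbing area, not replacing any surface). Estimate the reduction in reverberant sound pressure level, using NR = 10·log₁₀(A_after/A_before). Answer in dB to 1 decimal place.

A_before = Σ Sᵢαᵢ = 167.5×0.03 + 165.2×0.71 + 165.2×0.06 + 17.6×0.04 + 23.7×0.29 = 139.806 sabins.
Added absorption = 188.2 × 0.87 = 163.734 sabins.
New total A_after = 303.540 sabins.
Reduction = 10 log₁₀(A_after/A_before) = 10 log₁₀(2.1712) = 3.4 dB.

3.4 dB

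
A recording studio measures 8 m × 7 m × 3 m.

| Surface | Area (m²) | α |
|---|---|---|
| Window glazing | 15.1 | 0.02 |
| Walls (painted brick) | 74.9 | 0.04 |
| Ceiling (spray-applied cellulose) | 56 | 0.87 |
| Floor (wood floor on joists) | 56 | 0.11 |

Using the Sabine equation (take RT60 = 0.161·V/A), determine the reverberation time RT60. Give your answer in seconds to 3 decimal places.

0.465 s

Summing Sᵢαᵢ: 0.302 + 2.996 + 48.720 + 6.160 → A = 58.178 sabins.
Room volume: 168 m³.
RT60 = 0.161 · V / A = 0.161 × 168 / 58.178 = 0.465 s.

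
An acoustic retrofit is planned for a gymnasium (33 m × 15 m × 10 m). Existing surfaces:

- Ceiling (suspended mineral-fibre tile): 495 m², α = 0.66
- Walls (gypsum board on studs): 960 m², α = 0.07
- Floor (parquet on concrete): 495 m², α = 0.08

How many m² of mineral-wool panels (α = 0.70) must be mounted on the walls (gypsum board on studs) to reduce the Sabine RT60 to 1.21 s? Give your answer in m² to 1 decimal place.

Summing Sᵢαᵢ: 326.700 + 67.200 + 39.600 → A₁ = 433.500 sabins.
V = 4950 m³. Target absorption A₂ = 0.161 × 4950 / 1.21 = 658.636 sabins.
ΔA needed = 658.636 − 433.500 = 225.136 sabins.
Each m² of panel replacing the walls (gypsum board on studs) adds (0.70 − 0.07) = 0.63 sabins.
Panel area = 225.136 / 0.63 = 357.4 m².

357.4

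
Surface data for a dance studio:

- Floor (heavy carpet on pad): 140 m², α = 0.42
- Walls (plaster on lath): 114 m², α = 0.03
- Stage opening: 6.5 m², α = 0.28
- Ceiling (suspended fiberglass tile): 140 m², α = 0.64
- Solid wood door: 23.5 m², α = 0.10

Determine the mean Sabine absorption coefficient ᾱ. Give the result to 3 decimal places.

S = Σ Sᵢ = 140 + 114 + 6.5 + 140 + 23.5 = 424.0 m².
Σ(Sᵢαᵢ) = 140*0.42 + 114*0.03 + 6.5*0.28 + 140*0.64 + 23.5*0.10 = 155.990.
ᾱ = 155.990 / 424.0 = 0.368.

0.368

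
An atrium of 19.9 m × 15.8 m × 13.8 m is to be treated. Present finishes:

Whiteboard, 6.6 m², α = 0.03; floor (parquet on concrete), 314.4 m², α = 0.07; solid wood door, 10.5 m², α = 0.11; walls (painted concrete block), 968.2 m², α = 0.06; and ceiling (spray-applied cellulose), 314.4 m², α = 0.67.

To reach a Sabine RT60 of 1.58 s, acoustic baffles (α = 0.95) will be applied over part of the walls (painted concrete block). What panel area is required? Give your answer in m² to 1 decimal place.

A₁ = Σ Sᵢαᵢ = 6.6*0.03 + 314.4*0.07 + 10.5*0.11 + 968.2*0.06 + 314.4*0.67 = 292.101 sabins.
Required A₂ = 0.161·4338.996/1.58 = 442.138 sabins.
ΔA needed = 442.138 − 292.101 = 150.037 sabins.
Net gain per m²: Δα = 0.95 − 0.06 = 0.89.
Panel area = 150.037 / 0.89 = 168.6 m².

168.6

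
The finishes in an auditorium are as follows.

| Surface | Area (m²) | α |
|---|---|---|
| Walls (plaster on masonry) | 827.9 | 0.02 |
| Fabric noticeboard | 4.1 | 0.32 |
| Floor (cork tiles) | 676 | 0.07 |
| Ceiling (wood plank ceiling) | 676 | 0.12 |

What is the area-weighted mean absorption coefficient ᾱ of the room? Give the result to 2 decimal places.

Total surface area S = 2184.0 m².
Weighted sum Σ Sα = 146.310.
ᾱ = A/S = 0.07.

0.07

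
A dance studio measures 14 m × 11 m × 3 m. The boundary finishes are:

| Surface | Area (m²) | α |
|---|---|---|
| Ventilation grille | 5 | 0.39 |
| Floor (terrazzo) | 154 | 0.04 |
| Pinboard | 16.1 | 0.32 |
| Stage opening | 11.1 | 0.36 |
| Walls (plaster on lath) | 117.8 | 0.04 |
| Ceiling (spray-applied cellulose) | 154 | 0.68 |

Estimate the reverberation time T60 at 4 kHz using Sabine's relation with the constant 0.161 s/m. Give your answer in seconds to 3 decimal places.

0.587 seconds

Total absorption A = 5·0.39 + 154·0.04 + 16.1·0.32 + 11.1·0.36 + 117.8·0.04 + 154·0.68
  = 1.950 + 6.160 + 5.152 + 3.996 + 4.712 + 104.720 = 126.690 m² sabins.
Volume V = 14 × 11 × 3 = 462 m³.
Sabine: RT60 = 0.161 × 462 / 126.690 = 0.587 s.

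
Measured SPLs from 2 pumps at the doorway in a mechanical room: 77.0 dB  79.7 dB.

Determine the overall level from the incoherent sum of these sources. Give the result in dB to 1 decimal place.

Sum in the linear (power) domain: Σ 10^(Lᵢ/10) = 10^(77.0/10) + 10^(79.7/10) = 1.434e+08.
Back to dB: 10·log₁₀ Σ = 81.6 dB.

81.6 dB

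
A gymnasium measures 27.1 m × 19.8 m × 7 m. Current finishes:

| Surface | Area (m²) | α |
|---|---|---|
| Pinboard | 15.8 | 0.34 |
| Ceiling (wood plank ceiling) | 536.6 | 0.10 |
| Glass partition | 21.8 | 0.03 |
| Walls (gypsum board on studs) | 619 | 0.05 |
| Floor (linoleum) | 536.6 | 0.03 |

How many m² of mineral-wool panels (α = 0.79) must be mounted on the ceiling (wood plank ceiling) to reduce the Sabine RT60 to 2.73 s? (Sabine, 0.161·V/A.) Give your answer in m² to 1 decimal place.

Equivalent absorption area: A₁ = 15.8*0.34 + 536.6*0.10 + 21.8*0.03 + 619*0.05 + 536.6*0.03 = 106.734 m².
Required A₂ = 0.161·3756.06/2.73 = 221.511 sabins.
Absorption to add: 221.511 − 106.734 = 114.777 sabins.
Net gain per m²: Δα = 0.79 − 0.10 = 0.69.
Panel area = 114.777 / 0.69 = 166.3 m².

166.3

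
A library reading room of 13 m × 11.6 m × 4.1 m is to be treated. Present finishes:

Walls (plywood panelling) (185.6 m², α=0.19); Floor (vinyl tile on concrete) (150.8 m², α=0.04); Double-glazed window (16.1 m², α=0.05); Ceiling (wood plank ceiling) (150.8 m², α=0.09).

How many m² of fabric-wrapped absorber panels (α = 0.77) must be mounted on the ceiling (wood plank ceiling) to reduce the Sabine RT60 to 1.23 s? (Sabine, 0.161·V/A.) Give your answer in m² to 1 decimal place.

Total absorption A₁ = 185.6×0.19 + 150.8×0.04 + 16.1×0.05 + 150.8×0.09
  = 35.264 + 6.032 + 0.805 + 13.572 = 55.673 m² sabins.
Required A₂ = 0.161·618.28/1.23 = 80.929 sabins.
Absorption to add: 80.929 − 55.673 = 25.256 sabins.
Each m² of panel replacing the ceiling (wood plank ceiling) adds (0.77 − 0.09) = 0.68 sabins.
Panel area = 25.256 / 0.68 = 37.1 m².

37.1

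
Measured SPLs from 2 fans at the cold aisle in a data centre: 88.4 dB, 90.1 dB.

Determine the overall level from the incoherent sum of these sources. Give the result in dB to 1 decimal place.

Σ 10^(Lᵢ/10) = 1.715e+09.
L_total = 10·log₁₀(1.715e+09) = 92.3 dB.

92.3 dB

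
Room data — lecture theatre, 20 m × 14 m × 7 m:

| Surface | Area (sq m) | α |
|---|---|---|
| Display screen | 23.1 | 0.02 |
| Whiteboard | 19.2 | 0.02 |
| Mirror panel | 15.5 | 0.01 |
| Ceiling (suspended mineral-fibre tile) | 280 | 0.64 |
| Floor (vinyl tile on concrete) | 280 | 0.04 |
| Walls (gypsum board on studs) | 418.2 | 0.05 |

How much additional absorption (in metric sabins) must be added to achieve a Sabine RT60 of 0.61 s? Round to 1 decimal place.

Summing Sᵢαᵢ: 0.462 + 0.384 + 0.155 + 179.200 + 11.200 + 20.910 → A₁ = 212.311 sabins.
Target A₂ = 0.161·1960/0.61 = 517.311 sabins (V = 1960 m³).
Shortfall: 517.311 − 212.311 = 305.0 sabins.

305.0 sabins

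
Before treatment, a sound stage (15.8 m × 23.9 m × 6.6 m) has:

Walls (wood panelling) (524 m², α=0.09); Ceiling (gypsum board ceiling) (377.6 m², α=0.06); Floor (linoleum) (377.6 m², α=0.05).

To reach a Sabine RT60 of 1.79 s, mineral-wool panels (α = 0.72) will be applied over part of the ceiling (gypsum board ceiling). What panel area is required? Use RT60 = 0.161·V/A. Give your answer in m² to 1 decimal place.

205.3

Equivalent absorption area: A₁ = 524×0.09 + 377.6×0.06 + 377.6×0.05 = 88.696 m².
Required A₂ = 0.161·2492.292/1.79 = 224.167 sabins.
Absorption to add: 224.167 − 88.696 = 135.471 sabins.
Each m² of panel replacing the ceiling (gypsum board ceiling) adds (0.72 − 0.06) = 0.66 sabins.
Area = ΔA/Δα = 135.471/0.66 = 205.3 m².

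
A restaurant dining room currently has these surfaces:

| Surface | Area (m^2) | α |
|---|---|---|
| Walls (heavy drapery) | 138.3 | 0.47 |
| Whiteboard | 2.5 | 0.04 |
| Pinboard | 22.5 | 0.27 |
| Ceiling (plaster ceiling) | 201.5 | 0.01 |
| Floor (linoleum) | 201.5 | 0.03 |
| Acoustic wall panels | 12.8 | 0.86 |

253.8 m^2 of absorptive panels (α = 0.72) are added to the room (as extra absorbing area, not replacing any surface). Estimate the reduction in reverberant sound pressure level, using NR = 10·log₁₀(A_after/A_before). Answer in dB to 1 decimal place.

Total absorption A_before = 138.3*0.47 + 2.5*0.04 + 22.5*0.27 + 201.5*0.01 + 201.5*0.03 + 12.8*0.86
  = 65.001 + 0.100 + 6.075 + 2.015 + 6.045 + 11.008 = 90.244 m^2 sabins.
Treatment contributes 253.8·0.72 = 182.736 sabins.
A_after = 90.244 + 182.736 = 272.980 sabins.
NR = 10·log₁₀(272.980/90.244) = 4.8 dB.

4.8 dB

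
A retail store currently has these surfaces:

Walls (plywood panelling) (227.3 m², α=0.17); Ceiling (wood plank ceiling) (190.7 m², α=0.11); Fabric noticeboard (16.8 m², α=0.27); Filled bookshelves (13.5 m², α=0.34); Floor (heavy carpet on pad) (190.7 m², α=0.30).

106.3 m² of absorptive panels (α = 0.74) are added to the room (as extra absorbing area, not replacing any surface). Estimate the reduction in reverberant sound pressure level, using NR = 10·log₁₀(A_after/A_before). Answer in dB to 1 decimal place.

Equivalent absorption area: A_before = 227.3×0.17 + 190.7×0.11 + 16.8×0.27 + 13.5×0.34 + 190.7×0.30 = 125.954 m².
Added absorption = 106.3 × 0.74 = 78.662 sabins.
New total A_after = 204.616 sabins.
NR = 10·log₁₀(204.616/125.954) = 2.1 dB.

2.1 dB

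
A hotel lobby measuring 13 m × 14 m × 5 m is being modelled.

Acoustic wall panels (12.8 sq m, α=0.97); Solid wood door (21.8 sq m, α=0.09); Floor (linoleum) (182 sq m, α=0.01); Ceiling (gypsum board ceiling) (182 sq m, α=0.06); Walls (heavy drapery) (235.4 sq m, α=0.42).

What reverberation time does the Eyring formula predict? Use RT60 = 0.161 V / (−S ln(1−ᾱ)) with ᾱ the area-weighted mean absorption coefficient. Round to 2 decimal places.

Total surface area S = 12.8 + 21.8 + 182 + 182 + 235.4 = 634.0 sq m.
Σ(Sᵢαᵢ) = 12.8×0.97 + 21.8×0.09 + 182×0.01 + 182×0.06 + 235.4×0.42 = 125.986.
Mean coefficient ᾱ = A/S = 0.1987.
−S·ln(1−ᾱ) = −634.0 × ln(1 − 0.1987) = 140.444.
V = 13 × 14 × 5 = 910 m³.
T = 0.161·V/[−S·ln(1−ᾱ)] = 0.161·910/140.444 = 1.04 s.

1.04 s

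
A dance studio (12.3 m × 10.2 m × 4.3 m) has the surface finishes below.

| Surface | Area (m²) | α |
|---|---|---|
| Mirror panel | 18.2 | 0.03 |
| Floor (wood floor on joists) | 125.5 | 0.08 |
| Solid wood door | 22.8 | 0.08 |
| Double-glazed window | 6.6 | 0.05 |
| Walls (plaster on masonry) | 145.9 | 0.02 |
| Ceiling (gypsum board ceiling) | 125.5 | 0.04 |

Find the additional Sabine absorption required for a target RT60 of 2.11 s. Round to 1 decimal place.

Summing Sᵢαᵢ: 0.546 + 10.040 + 1.824 + 0.330 + 2.918 + 5.020 → A₁ = 20.678 sabins.
V = 539.478 m³. Required absorption A₂ = 0.161 × 539.478 / 2.11 = 41.164 sabins.
ΔA = A₂ − A₁ = 41.164 − 20.678 = 20.5 sabins.

20.5 sabins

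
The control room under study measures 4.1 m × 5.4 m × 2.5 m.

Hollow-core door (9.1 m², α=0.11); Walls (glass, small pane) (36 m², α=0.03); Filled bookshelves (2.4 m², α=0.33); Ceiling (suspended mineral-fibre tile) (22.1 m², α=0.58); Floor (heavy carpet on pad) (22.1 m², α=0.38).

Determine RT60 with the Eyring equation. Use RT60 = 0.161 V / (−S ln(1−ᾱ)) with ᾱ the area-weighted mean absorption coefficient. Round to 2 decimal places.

0.32 s

Total surface area S = 9.1 + 36 + 2.4 + 22.1 + 22.1 = 91.7 m².
Absorption A = 9.1·0.11 + 36·0.03 + 2.4·0.33 + 22.1·0.58 + 22.1·0.38 = 24.089 sabins.
Mean coefficient ᾱ = A/S = 0.2627.
Eyring denominator: −S ln(1−ᾱ) = 27.947.
V = 4.1 × 5.4 × 2.5 = 55.35 m³.
RT60 = 0.161 × 55.35 / 27.947 = 0.32 s.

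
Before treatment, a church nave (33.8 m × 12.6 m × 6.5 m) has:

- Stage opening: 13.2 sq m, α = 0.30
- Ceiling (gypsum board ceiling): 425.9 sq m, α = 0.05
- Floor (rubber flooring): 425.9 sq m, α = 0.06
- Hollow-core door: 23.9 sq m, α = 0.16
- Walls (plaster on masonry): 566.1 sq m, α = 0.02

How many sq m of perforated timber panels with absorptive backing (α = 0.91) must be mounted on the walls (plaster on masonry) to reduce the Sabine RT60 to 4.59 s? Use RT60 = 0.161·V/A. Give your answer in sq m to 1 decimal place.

Equivalent absorption area: A₁ = 13.2*0.30 + 425.9*0.05 + 425.9*0.06 + 23.9*0.16 + 566.1*0.02 = 65.955 sq m.
Required A₂ = 0.161·2768.22/4.59 = 97.099 sabins.
Absorption to add: 97.099 − 65.955 = 31.144 sabins.
Each sq m of panel replacing the walls (plaster on masonry) adds (0.91 − 0.02) = 0.89 sabins.
Panel area = 31.144 / 0.89 = 35.0 sq m.

35.0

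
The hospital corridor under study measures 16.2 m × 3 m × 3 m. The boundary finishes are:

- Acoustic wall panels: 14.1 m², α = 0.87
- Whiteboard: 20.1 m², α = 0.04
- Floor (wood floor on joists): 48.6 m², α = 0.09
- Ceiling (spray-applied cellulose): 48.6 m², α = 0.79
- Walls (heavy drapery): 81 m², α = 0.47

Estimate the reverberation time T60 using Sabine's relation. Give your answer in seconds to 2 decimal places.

0.25 seconds

Summing Sᵢαᵢ: 12.267 + 0.804 + 4.374 + 38.394 + 38.070 → A = 93.909 sabins.
Volume V = 16.2 × 3 × 3 = 145.8 m³.
T = 0.161 V/A = 0.161·145.8/93.909 = 0.25 s.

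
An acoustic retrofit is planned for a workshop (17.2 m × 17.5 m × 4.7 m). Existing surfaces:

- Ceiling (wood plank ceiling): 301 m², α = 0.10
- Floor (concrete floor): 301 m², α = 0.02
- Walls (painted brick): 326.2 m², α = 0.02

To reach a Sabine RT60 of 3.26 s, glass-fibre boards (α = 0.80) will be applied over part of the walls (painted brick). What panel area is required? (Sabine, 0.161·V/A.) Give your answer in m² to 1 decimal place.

Total absorption A₁ = 301·0.10 + 301·0.02 + 326.2·0.02
  = 30.100 + 6.020 + 6.524 = 42.644 m² sabins.
V = 1414.7 m³. Target absorption A₂ = 0.161 × 1414.7 / 3.26 = 69.867 sabins.
ΔA needed = 69.867 − 42.644 = 27.223 sabins.
Each m² of panel replacing the walls (painted brick) adds (0.80 − 0.02) = 0.78 sabins.
Area = ΔA/Δα = 27.223/0.78 = 34.9 m².

34.9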